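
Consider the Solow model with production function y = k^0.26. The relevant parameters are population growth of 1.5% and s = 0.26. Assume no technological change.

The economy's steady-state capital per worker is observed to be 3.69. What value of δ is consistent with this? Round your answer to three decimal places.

Steady state requires s·f(k) = (n + δ)·k, i.e. s·k^α = (n + δ)·k.
So s / (n + δ) = (k*)^(1−α) = 3.69^0.74 = 2.6278.
Therefore n + δ = s / 2.6278 = 0.26 / 2.6278 = 0.0989, so δ = 0.0989 − 0.015 = 0.0839.

δ ≈ 0.084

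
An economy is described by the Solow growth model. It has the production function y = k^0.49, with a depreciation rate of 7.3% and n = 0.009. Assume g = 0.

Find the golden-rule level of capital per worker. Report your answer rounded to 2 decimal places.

k_gold ≈ 33.29

The golden rule sets f'(k) = n + δ, i.e. α·k^(α−1) = n + δ.
So k^(1−α) = α / (n + δ) = 0.49 / 0.082 = 5.9756.
k_gold = 5.9756^(1/0.51) ≈ 33.2902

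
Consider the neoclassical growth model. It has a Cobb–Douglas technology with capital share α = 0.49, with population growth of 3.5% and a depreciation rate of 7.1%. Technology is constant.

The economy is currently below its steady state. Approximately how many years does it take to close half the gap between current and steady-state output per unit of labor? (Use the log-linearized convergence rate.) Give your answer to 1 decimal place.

t_½ ≈ 12.8 years

Near the steady state the convergence rate is λ = (1 − α)(n + δ).
λ = (1 − 0.49) × 0.106 = 0.51 × 0.106 = 0.05406
Half-life = ln 2 / λ = 0.6931 / 0.05406 ≈ 12.82 years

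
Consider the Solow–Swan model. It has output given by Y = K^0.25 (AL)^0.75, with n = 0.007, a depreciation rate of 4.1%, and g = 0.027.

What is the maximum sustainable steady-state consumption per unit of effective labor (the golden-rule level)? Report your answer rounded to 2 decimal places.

At the golden rule, f'(k) = n + g + δ, so α·k^(α−1) = n + g + δ and k_gold = (α/(n + g + δ))^(1/(1−α)).
k_gold = (0.25/0.075)^(1/0.75) = 3.3333^1.3333 ≈ 4.9791
c_gold = f(k_gold) − (n + g + δ)·k_gold = 1.4938 − 0.075×4.9791 ≈ 1.1204

c_gold ≈ 1.12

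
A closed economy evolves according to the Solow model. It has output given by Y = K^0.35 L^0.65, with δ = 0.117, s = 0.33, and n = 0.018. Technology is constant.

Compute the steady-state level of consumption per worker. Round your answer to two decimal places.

c* = 1.08

At the steady state, Δk = 0, so s·k^α = (n + δ)·k.
Rearranging, k^(1−α) = s / (n + δ).
k^0.65 = 0.33 / (0.018 + 0.117) = 0.33 / 0.135 = 2.4444
k* = 2.4444^(1/0.65) ≈ 3.9554
y* = (k*)^α = 3.9554^0.35 ≈ 1.6181
c* = (1 − s)·y* = (1 − 0.33) × 1.6181 ≈ 1.0841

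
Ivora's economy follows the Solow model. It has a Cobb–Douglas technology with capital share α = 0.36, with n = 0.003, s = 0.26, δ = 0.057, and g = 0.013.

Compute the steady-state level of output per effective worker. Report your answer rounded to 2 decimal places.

y* ≈ 2.04

In steady state, investment equals break-even investment: s·k^α = (n + g + δ)·k.
Rearranging, k^(1−α) = s / (n + g + δ).
k^0.64 = 0.26 / (0.003 + 0.013 + 0.057) = 0.26 / 0.073 = 3.5616
k* = 3.5616^(1/0.64) ≈ 7.2769
y* = (k*)^α = 7.2769^0.36 ≈ 2.0432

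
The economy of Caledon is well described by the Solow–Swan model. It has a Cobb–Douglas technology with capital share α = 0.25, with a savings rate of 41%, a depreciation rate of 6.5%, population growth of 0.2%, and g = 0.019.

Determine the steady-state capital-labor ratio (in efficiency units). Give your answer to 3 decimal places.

At the steady state, Δk = 0, so s·k^α = (n + g + δ)·k.
Rearranging, k^(1−α) = s / (n + g + δ).
k^0.75 = 0.41 / (0.002 + 0.019 + 0.065) = 0.41 / 0.086 = 4.7674
k* = 4.7674^(1/0.75) ≈ 8.0237

k* ≈ 8.024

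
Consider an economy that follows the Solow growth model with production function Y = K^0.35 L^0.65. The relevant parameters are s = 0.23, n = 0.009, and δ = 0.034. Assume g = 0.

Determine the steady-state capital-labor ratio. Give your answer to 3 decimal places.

k* ≈ 13.195

Steady state requires s·f(k) = (n + δ)·k, i.e. s·k^α = (n + δ)·k.
Rearranging, k^(1−α) = s / (n + δ).
k^0.65 = 0.23 / (0.009 + 0.034) = 0.23 / 0.043 = 5.3488
k* = 5.3488^(1/0.65) ≈ 13.1945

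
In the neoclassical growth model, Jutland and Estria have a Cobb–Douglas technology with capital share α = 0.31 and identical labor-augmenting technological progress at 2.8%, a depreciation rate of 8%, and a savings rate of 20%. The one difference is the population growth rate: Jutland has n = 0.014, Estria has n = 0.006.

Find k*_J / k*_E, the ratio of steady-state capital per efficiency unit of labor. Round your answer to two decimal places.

Steady-state k* = [s/(n + g + δ)]^(1/(1−α)), so the ratio is [ (s_J/(n + g + δ)_J) / (s_E/(n + g + δ)_E) ]^1.4493.
s_J/(n + g + δ)_J = 0.20/0.122 = 1.6393; s_E/(n + g + δ)_E = 0.20/0.114 = 1.7544.
Ratio = (1.6393/1.7544)^1.4493 = 0.9344^1.4493 ≈ 0.9063

ratio ≈ 0.91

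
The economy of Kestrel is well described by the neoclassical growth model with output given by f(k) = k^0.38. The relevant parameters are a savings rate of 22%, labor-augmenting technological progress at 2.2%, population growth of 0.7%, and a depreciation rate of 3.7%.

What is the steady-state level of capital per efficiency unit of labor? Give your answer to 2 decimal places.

Steady state requires s·f(k) = (n + g + δ)·k, i.e. s·k^α = (n + g + δ)·k.
Rearranging, k^(1−α) = s / (n + g + δ).
k^0.62 = 0.22 / (0.007 + 0.022 + 0.037) = 0.22 / 0.066 = 3.3333
k* = 3.3333^(1/0.62) ≈ 6.9718

k* = 6.97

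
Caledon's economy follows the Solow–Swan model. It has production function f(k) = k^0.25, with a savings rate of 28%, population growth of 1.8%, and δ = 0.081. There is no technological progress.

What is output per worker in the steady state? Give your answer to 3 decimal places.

y* ≈ 1.414

In steady state, investment equals break-even investment: s·k^α = (n + δ)·k.
Rearranging, k^(1−α) = s / (n + δ).
k^0.75 = 0.28 / (0.018 + 0.081) = 0.28 / 0.099 = 2.8283
k* = 2.8283^(1/0.75) ≈ 3.9998
y* = (k*)^α = 3.9998^0.25 ≈ 1.4142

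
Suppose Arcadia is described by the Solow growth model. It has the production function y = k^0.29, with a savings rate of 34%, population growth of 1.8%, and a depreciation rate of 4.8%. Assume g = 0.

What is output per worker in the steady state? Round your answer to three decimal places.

y* = 1.953

In steady state, investment equals break-even investment: s·k^α = (n + δ)·k.
Rearranging, k^(1−α) = s / (n + δ).
k^0.71 = 0.34 / (0.018 + 0.048) = 0.34 / 0.066 = 5.1515
k* = 5.1515^(1/0.71) ≈ 10.0629
y* = (k*)^α = 10.0629^0.29 ≈ 1.9534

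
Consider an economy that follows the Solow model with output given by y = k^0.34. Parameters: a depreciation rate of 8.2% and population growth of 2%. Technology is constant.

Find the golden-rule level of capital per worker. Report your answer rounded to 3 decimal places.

k_gold ≈ 6.198

The golden rule sets f'(k) = n + δ, i.e. α·k^(α−1) = n + δ.
So k^(1−α) = α / (n + δ) = 0.34 / 0.102 = 3.3333.
k_gold = 3.3333^(1/0.66) ≈ 6.1977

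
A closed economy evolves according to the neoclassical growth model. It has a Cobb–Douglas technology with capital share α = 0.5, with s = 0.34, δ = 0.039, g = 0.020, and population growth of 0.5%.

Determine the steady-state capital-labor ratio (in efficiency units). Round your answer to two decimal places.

k* ≈ 28.22

At the steady state, Δk = 0, so s·k^α = (n + g + δ)·k.
Dividing both sides by k: k^(1−α) = s / (n + g + δ).
k^0.5 = 0.34 / (0.005 + 0.020 + 0.039) = 0.34 / 0.064 = 5.3125
k* = 5.3125^(1/0.5) ≈ 28.2227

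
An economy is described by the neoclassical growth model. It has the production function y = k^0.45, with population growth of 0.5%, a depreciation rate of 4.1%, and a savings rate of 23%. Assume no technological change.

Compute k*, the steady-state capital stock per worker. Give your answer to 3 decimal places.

Steady state requires s·f(k) = (n + δ)·k, i.e. s·k^α = (n + δ)·k.
Dividing both sides by k: k^(1−α) = s / (n + δ).
k^0.55 = 0.23 / (0.005 + 0.041) = 0.23 / 0.046 = 5.0000
k* = 5.0000^(1/0.55) ≈ 18.6575

k* ≈ 18.658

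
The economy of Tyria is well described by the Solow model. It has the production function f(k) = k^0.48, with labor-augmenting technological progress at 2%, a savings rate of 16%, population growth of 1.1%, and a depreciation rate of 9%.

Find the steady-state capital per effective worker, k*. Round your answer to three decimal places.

k* = 1.711

At the steady state, Δk = 0, so s·k^α = (n + g + δ)·k.
Rearranging, k^(1−α) = s / (n + g + δ).
k^0.52 = 0.16 / (0.011 + 0.020 + 0.090) = 0.16 / 0.121 = 1.3223
k* = 1.3223^(1/0.52) ≈ 1.7113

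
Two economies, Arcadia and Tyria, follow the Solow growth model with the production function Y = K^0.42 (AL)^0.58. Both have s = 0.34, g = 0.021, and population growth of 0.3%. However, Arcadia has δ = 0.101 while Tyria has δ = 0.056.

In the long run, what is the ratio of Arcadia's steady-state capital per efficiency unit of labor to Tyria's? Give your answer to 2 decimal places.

Steady-state k* = [s/(n + g + δ)]^(1/(1−α)), so the ratio is [ (s_A/(n + g + δ)_A) / (s_T/(n + g + δ)_T) ]^1.7241.
s_A/(n + g + δ)_A = 0.34/0.125 = 2.7200; s_T/(n + g + δ)_T = 0.34/0.080 = 4.2500.
Ratio = (2.7200/4.2500)^1.7241 = 0.6400^1.7241 ≈ 0.4633

ratio ≈ 0.46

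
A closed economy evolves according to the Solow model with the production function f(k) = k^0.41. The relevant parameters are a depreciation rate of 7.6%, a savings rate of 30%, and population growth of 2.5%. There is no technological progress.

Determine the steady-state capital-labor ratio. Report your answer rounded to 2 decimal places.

k* ≈ 6.33

In steady state, investment equals break-even investment: s·k^α = (n + δ)·k.
Dividing both sides by k: k^(1−α) = s / (n + δ).
k^0.59 = 0.30 / (0.025 + 0.076) = 0.30 / 0.101 = 2.9703
k* = 2.9703^(1/0.59) ≈ 6.3293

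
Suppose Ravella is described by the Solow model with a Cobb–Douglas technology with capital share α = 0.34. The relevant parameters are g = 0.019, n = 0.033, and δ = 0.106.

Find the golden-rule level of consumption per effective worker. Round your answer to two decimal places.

c_gold ≈ 0.98

At the golden rule, f'(k) = n + g + δ, so α·k^(α−1) = n + g + δ and k_gold = (α/(n + g + δ))^(1/(1−α)).
k_gold = (0.34/0.158)^(1/0.66) = 2.1519^1.5152 ≈ 3.1937
c_gold = f(k_gold) − (n + g + δ)·k_gold = 1.4841 − 0.158×3.1937 ≈ 0.9795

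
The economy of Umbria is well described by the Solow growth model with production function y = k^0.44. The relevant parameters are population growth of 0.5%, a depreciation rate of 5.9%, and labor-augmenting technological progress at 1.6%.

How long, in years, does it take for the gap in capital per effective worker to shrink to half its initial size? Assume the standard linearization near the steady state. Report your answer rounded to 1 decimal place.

Near the steady state the convergence rate is λ = (1 − α)(n + g + δ).
λ = (1 − 0.44) × 0.080 = 0.56 × 0.080 = 0.0448
Half-life = ln 2 / λ = 0.6931 / 0.0448 ≈ 15.47 years

t_½ ≈ 15.5 years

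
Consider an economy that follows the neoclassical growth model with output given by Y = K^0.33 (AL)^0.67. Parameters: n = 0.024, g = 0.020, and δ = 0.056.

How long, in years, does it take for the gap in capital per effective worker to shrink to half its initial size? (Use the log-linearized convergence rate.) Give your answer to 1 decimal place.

Near the steady state the convergence rate is λ = (1 − α)(n + g + δ).
λ = (1 − 0.33) × 0.100 = 0.67 × 0.100 = 0.0670
Half-life = ln 2 / λ = 0.6931 / 0.0670 ≈ 10.34 years

t_½ ≈ 10.3 years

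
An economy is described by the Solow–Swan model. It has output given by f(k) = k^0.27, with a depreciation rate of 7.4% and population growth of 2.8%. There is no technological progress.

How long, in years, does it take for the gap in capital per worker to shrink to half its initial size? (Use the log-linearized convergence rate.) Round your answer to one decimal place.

Near the steady state the convergence rate is λ = (1 − α)(n + δ).
λ = (1 − 0.27) × 0.102 = 0.73 × 0.102 = 0.07446
Half-life = ln 2 / λ = 0.6931 / 0.07446 ≈ 9.31 years

about 9.3 years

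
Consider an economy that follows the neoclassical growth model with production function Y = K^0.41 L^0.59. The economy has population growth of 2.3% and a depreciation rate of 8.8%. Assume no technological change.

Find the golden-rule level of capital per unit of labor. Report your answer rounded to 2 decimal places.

k_gold ≈ 9.16

The golden rule sets f'(k) = n + δ, i.e. α·k^(α−1) = n + δ.
So k^(1−α) = α / (n + δ) = 0.41 / 0.111 = 3.6937.
k_gold = 3.6937^(1/0.59) ≈ 9.1580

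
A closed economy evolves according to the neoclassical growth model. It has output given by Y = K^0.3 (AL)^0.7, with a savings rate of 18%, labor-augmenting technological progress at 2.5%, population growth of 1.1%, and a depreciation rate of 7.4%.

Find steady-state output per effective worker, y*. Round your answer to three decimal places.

In steady state, investment equals break-even investment: s·k^α = (n + g + δ)·k.
Dividing both sides by k: k^(1−α) = s / (n + g + δ).
k^0.7 = 0.18 / (0.011 + 0.025 + 0.074) = 0.18 / 0.110 = 1.6364
k* = 1.6364^(1/0.7) ≈ 2.0210
y* = (k*)^α = 2.0210^0.3 ≈ 1.2350

y* ≈ 1.235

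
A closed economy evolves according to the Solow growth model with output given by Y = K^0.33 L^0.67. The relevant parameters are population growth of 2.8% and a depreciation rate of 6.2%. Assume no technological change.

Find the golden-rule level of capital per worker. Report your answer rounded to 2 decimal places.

k_gold ≈ 6.95

The golden rule sets f'(k) = n + δ, i.e. α·k^(α−1) = n + δ.
So k^(1−α) = α / (n + δ) = 0.33 / 0.090 = 3.6667.
k_gold = 3.6667^(1/0.67) ≈ 6.9535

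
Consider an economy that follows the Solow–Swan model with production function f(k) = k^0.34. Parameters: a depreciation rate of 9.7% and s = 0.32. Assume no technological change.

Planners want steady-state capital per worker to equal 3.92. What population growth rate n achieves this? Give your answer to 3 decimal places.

n ≈ 0.033

In steady state, investment equals break-even investment: s·k^α = (n + δ)·k.
So s / (n + δ) = (k*)^(1−α) = 3.92^0.66 = 2.4636.
Therefore n + δ = s / 2.4636 = 0.32 / 2.4636 = 0.1299, so n = 0.1299 − 0.097 = 0.0329.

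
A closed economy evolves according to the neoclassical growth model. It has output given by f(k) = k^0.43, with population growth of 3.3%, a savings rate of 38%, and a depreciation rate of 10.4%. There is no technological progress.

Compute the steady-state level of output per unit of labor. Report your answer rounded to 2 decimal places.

y* ≈ 2.16

At the steady state, Δk = 0, so s·k^α = (n + δ)·k.
Dividing both sides by k: k^(1−α) = s / (n + δ).
k^0.57 = 0.38 / (0.033 + 0.104) = 0.38 / 0.137 = 2.7737
k* = 2.7737^(1/0.57) ≈ 5.9882
y* = (k*)^α = 5.9882^0.43 ≈ 2.1589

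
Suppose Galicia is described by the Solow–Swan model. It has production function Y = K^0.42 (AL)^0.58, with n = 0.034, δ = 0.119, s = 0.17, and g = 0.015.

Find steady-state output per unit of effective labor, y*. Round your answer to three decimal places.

Steady state requires s·f(k) = (n + g + δ)·k, i.e. s·k^α = (n + g + δ)·k.
Rearranging, k^(1−α) = s / (n + g + δ).
k^0.58 = 0.17 / (0.034 + 0.015 + 0.119) = 0.17 / 0.168 = 1.0119
k* = 1.0119^(1/0.58) ≈ 1.0206
y* = (k*)^α = 1.0206^0.42 ≈ 1.0086

y* = 1.009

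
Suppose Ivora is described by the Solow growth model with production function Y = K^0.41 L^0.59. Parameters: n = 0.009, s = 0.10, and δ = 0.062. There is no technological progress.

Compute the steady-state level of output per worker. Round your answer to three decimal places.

y* = 1.269

In steady state, investment equals break-even investment: s·k^α = (n + δ)·k.
Rearranging, k^(1−α) = s / (n + δ).
k^0.59 = 0.10 / (0.009 + 0.062) = 0.10 / 0.071 = 1.4085
k* = 1.4085^(1/0.59) ≈ 1.7870
y* = (k*)^α = 1.7870^0.41 ≈ 1.2687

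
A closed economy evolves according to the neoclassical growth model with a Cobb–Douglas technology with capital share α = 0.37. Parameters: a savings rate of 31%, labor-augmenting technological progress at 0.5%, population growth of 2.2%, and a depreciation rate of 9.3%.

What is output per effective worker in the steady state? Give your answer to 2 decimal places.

In steady state, investment equals break-even investment: s·k^α = (n + g + δ)·k.
Rearranging, k^(1−α) = s / (n + g + δ).
k^0.63 = 0.31 / (0.022 + 0.005 + 0.093) = 0.31 / 0.120 = 2.5833
k* = 2.5833^(1/0.63) ≈ 4.5107
y* = (k*)^α = 4.5107^0.37 ≈ 1.7461

y* ≈ 1.75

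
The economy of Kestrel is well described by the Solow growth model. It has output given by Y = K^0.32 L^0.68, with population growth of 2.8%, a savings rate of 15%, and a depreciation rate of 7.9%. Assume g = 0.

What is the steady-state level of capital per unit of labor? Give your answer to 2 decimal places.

k* = 1.64

In steady state, investment equals break-even investment: s·k^α = (n + δ)·k.
Rearranging, k^(1−α) = s / (n + δ).
k^0.68 = 0.15 / (0.028 + 0.079) = 0.15 / 0.107 = 1.4019
k* = 1.4019^(1/0.68) ≈ 1.6435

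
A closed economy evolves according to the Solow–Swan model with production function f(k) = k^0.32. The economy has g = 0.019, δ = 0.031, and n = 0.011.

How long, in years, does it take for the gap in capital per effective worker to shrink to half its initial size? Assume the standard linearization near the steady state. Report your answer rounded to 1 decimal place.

Near the steady state the convergence rate is λ = (1 − α)(n + g + δ).
λ = (1 − 0.32) × 0.061 = 0.68 × 0.061 = 0.04148
Half-life = ln 2 / λ = 0.6931 / 0.04148 ≈ 16.71 years

t_½ ≈ 16.7 years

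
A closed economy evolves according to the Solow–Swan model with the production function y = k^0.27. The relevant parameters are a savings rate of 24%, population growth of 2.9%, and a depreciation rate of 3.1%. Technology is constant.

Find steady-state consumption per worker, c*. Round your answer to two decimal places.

At the steady state, Δk = 0, so s·k^α = (n + δ)·k.
Rearranging, k^(1−α) = s / (n + δ).
k^0.73 = 0.24 / (0.029 + 0.031) = 0.24 / 0.060 = 4.0000
k* = 4.0000^(1/0.73) ≈ 6.6794
y* = (k*)^α = 6.6794^0.27 ≈ 1.6699
c* = (1 − s)·y* = (1 − 0.24) × 1.6699 ≈ 1.2691

c* ≈ 1.27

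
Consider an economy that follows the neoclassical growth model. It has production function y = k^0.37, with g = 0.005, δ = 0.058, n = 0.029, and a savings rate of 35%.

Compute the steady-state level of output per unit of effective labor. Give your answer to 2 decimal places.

In steady state, investment equals break-even investment: s·k^α = (n + g + δ)·k.
Dividing both sides by k: k^(1−α) = s / (n + g + δ).
k^0.63 = 0.35 / (0.029 + 0.005 + 0.058) = 0.35 / 0.092 = 3.8043
k* = 3.8043^(1/0.63) ≈ 8.3382
y* = (k*)^α = 8.3382^0.37 ≈ 2.1918

y* ≈ 2.19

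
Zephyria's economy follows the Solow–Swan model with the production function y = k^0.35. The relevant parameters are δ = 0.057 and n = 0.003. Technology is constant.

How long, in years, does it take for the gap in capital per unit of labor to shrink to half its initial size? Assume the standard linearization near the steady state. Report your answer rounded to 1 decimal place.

t_½ ≈ 17.8 years

Near the steady state the convergence rate is λ = (1 − α)(n + δ).
λ = (1 − 0.35) × 0.060 = 0.65 × 0.060 = 0.0390
Half-life = ln 2 / λ = 0.6931 / 0.0390 ≈ 17.77 years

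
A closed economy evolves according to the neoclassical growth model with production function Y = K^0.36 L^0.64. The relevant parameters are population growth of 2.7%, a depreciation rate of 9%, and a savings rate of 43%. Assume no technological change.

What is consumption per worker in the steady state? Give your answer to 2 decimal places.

In steady state, investment equals break-even investment: s·k^α = (n + δ)·k.
Rearranging, k^(1−α) = s / (n + δ).
k^0.64 = 0.43 / (0.027 + 0.090) = 0.43 / 0.117 = 3.6752
k* = 3.6752^(1/0.64) ≈ 7.6428
y* = (k*)^α = 7.6428^0.36 ≈ 2.0796
c* = (1 − s)·y* = (1 − 0.43) × 2.0796 ≈ 1.1854

c* = 1.19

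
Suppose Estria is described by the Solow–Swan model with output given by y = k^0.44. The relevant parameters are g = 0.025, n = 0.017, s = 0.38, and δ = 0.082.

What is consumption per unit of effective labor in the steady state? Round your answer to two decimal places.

In steady state, investment equals break-even investment: s·k^α = (n + g + δ)·k.
Dividing both sides by k: k^(1−α) = s / (n + g + δ).
k^0.56 = 0.38 / (0.017 + 0.025 + 0.082) = 0.38 / 0.124 = 3.0645
k* = 3.0645^(1/0.56) ≈ 7.3875
y* = (k*)^α = 7.3875^0.44 ≈ 2.4107
c* = (1 − s)·y* = (1 − 0.38) × 2.4107 ≈ 1.4946

c* = 1.49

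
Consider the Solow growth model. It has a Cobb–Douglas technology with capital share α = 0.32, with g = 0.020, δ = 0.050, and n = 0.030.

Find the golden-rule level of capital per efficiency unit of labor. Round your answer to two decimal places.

The golden rule sets f'(k) = n + g + δ, i.e. α·k^(α−1) = n + g + δ.
So k^(1−α) = α / (n + g + δ) = 0.32 / 0.100 = 3.2000.
k_gold = 3.2000^(1/0.68) ≈ 5.5318

k_gold ≈ 5.53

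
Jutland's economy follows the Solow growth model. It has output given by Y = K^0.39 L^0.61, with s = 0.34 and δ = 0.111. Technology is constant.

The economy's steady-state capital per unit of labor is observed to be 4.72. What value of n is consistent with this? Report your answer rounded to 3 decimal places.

n ≈ 0.021

In steady state, investment equals break-even investment: s·k^α = (n + δ)·k.
So s / (n + δ) = (k*)^(1−α) = 4.72^0.61 = 2.5769.
Therefore n + δ = s / 2.5769 = 0.34 / 2.5769 = 0.1319, so n = 0.1319 − 0.111 = 0.0209.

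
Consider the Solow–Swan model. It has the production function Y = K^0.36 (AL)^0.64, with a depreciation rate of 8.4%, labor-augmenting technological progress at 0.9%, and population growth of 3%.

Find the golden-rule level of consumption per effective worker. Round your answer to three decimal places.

At the golden rule, f'(k) = n + g + δ, so α·k^(α−1) = n + g + δ and k_gold = (α/(n + g + δ))^(1/(1−α)).
k_gold = (0.36/0.123)^(1/0.64) = 2.9268^1.5625 ≈ 5.3547
c_gold = f(k_gold) − (n + g + δ)·k_gold = 1.8296 − 0.123×5.3547 ≈ 1.1710

c_gold ≈ 1.171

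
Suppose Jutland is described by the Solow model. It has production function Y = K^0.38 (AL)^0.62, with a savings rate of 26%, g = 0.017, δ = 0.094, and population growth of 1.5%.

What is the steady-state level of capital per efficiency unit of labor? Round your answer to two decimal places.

k* ≈ 3.22

At the steady state, Δk = 0, so s·k^α = (n + g + δ)·k.
Rearranging, k^(1−α) = s / (n + g + δ).
k^0.62 = 0.26 / (0.015 + 0.017 + 0.094) = 0.26 / 0.126 = 2.0635
k* = 2.0635^(1/0.62) ≈ 3.2168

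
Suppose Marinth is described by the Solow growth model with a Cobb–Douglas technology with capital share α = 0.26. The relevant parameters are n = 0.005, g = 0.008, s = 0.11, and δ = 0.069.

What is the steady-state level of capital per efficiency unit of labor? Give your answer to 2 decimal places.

In steady state, investment equals break-even investment: s·k^α = (n + g + δ)·k.
Rearranging, k^(1−α) = s / (n + g + δ).
k^0.74 = 0.11 / (0.005 + 0.008 + 0.069) = 0.11 / 0.082 = 1.3415
k* = 1.3415^(1/0.74) ≈ 1.4874

k* = 1.49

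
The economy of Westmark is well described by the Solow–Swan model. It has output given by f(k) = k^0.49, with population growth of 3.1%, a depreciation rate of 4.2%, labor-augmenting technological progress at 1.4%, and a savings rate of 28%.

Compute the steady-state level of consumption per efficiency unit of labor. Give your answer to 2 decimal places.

At the steady state, Δk = 0, so s·k^α = (n + g + δ)·k.
Rearranging, k^(1−α) = s / (n + g + δ).
k^0.51 = 0.28 / (0.031 + 0.014 + 0.042) = 0.28 / 0.087 = 3.2184
k* = 3.2184^(1/0.51) ≈ 9.8940
y* = (k*)^α = 9.8940^0.49 ≈ 3.0742
c* = (1 − s)·y* = (1 − 0.28) × 3.0742 ≈ 2.2134

c* ≈ 2.21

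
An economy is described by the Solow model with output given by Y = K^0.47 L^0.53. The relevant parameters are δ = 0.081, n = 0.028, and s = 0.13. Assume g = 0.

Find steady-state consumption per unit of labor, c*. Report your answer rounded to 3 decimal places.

c* ≈ 1.017

In steady state, investment equals break-even investment: s·k^α = (n + δ)·k.
Rearranging, k^(1−α) = s / (n + δ).
k^0.53 = 0.13 / (0.028 + 0.081) = 0.13 / 0.109 = 1.1927
k* = 1.1927^(1/0.53) ≈ 1.3944
y* = (k*)^α = 1.3944^0.47 ≈ 1.1691
c* = (1 − s)·y* = (1 − 0.13) × 1.1691 ≈ 1.0171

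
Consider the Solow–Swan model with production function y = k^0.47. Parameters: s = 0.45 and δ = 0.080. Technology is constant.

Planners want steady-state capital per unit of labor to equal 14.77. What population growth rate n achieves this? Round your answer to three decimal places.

Steady state requires s·f(k) = (n + δ)·k, i.e. s·k^α = (n + δ)·k.
So s / (n + δ) = (k*)^(1−α) = 14.77^0.53 = 4.1665.
Therefore n + δ = s / 4.1665 = 0.45 / 4.1665 = 0.1080, so n = 0.1080 − 0.080 = 0.0280.

n ≈ 0.028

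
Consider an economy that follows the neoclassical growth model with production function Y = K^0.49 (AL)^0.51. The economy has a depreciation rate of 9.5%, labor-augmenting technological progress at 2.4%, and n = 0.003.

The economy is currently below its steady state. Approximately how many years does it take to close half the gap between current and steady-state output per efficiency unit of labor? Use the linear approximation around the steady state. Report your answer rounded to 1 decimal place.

Near the steady state the convergence rate is λ = (1 − α)(n + g + δ).
λ = (1 − 0.49) × 0.122 = 0.51 × 0.122 = 0.06222
Half-life = ln 2 / λ = 0.6931 / 0.06222 ≈ 11.14 years

half-life ≈ 11.1 years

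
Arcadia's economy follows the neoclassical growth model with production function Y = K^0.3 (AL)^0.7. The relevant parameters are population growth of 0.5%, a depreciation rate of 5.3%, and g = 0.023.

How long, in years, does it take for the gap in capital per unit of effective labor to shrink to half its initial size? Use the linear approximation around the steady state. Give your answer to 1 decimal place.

t_½ ≈ 12.2 years

Near the steady state the convergence rate is λ = (1 − α)(n + g + δ).
λ = (1 − 0.3) × 0.081 = 0.7 × 0.081 = 0.0567
Half-life = ln 2 / λ = 0.6931 / 0.0567 ≈ 12.22 years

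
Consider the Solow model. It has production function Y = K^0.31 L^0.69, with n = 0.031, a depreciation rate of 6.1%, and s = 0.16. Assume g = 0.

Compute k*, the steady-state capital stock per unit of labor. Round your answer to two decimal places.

In steady state, investment equals break-even investment: s·k^α = (n + δ)·k.
Dividing both sides by k: k^(1−α) = s / (n + δ).
k^0.69 = 0.16 / (0.031 + 0.061) = 0.16 / 0.092 = 1.7391
k* = 1.7391^(1/0.69) ≈ 2.2300

k* = 2.23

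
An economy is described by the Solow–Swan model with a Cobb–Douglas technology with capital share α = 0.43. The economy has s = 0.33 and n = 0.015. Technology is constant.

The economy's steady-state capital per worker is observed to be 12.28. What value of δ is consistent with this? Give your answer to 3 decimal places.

Steady state requires s·f(k) = (n + δ)·k, i.e. s·k^α = (n + δ)·k.
So s / (n + δ) = (k*)^(1−α) = 12.28^0.57 = 4.1768.
Therefore n + δ = s / 4.1768 = 0.33 / 4.1768 = 0.0790, so δ = 0.0790 − 0.015 = 0.0640.

δ ≈ 0.064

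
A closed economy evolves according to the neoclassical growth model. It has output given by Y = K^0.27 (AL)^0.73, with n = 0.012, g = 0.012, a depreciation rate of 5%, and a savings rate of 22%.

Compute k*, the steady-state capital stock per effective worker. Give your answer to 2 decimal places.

In steady state, investment equals break-even investment: s·k^α = (n + g + δ)·k.
Rearranging, k^(1−α) = s / (n + g + δ).
k^0.73 = 0.22 / (0.012 + 0.012 + 0.050) = 0.22 / 0.074 = 2.9730
k* = 2.9730^(1/0.73) ≈ 4.4485

k* = 4.45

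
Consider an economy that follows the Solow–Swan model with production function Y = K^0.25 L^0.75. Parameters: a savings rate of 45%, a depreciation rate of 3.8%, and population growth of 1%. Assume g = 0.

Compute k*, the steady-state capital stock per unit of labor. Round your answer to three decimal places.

k* = 19.768

In steady state, investment equals break-even investment: s·k^α = (n + δ)·k.
Dividing both sides by k: k^(1−α) = s / (n + δ).
k^0.75 = 0.45 / (0.010 + 0.038) = 0.45 / 0.048 = 9.3750
k* = 9.3750^(1/0.75) ≈ 19.7680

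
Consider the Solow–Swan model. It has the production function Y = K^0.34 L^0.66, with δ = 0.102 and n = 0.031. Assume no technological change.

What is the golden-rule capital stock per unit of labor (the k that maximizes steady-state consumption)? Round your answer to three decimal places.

k_gold ≈ 4.146

The golden rule sets f'(k) = n + δ, i.e. α·k^(α−1) = n + δ.
So k^(1−α) = α / (n + δ) = 0.34 / 0.133 = 2.5564.
k_gold = 2.5564^(1/0.66) ≈ 4.1459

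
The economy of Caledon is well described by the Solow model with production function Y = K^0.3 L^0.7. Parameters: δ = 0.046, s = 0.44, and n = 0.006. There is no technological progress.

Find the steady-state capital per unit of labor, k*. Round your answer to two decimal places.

k* = 21.13

At the steady state, Δk = 0, so s·k^α = (n + δ)·k.
Dividing both sides by k: k^(1−α) = s / (n + δ).
k^0.7 = 0.44 / (0.006 + 0.046) = 0.44 / 0.052 = 8.4615
k* = 8.4615^(1/0.7) ≈ 21.1312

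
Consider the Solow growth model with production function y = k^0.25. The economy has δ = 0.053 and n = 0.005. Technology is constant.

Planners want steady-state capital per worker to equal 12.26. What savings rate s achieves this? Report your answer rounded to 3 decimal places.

In steady state, investment equals break-even investment: s·k^α = (n + δ)·k.
So s / (n + δ) = (k*)^(1−α) = 12.26^0.75 = 6.5519.
Therefore s = 6.5519 × (n + δ) = 6.5519 × 0.058 = 0.3800.

s ≈ 0.380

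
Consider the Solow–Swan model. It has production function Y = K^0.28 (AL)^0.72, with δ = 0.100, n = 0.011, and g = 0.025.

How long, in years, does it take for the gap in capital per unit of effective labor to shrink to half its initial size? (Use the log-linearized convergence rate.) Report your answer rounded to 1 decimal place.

Near the steady state the convergence rate is λ = (1 − α)(n + g + δ).
λ = (1 − 0.28) × 0.136 = 0.72 × 0.136 = 0.09792
Half-life = ln 2 / λ = 0.6931 / 0.09792 ≈ 7.08 years

half-life ≈ 7.1 years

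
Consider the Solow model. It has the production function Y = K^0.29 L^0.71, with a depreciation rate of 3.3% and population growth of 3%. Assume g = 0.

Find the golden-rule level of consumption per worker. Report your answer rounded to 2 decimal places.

At the golden rule, f'(k) = n + δ, so α·k^(α−1) = n + δ and k_gold = (α/(n + δ))^(1/(1−α)).
k_gold = (0.29/0.063)^(1/0.71) = 4.6032^1.4085 ≈ 8.5885
c_gold = f(k_gold) − (n + δ)·k_gold = 1.8657 − 0.063×8.5885 ≈ 1.3246

c_gold ≈ 1.32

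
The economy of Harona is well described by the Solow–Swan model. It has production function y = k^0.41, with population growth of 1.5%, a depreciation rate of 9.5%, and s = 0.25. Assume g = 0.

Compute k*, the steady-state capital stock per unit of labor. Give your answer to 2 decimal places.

k* ≈ 4.02

In steady state, investment equals break-even investment: s·k^α = (n + δ)·k.
Dividing both sides by k: k^(1−α) = s / (n + δ).
k^0.59 = 0.25 / (0.015 + 0.095) = 0.25 / 0.110 = 2.2727
k* = 2.2727^(1/0.59) ≈ 4.0208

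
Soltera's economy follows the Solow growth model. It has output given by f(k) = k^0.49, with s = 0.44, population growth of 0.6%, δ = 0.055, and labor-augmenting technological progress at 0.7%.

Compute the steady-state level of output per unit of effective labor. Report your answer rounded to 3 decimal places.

At the steady state, Δk = 0, so s·k^α = (n + g + δ)·k.
Dividing both sides by k: k^(1−α) = s / (n + g + δ).
k^0.51 = 0.44 / (0.006 + 0.007 + 0.055) = 0.44 / 0.068 = 6.4706
k* = 6.4706^(1/0.51) ≈ 38.9123
y* = (k*)^α = 38.9123^0.49 ≈ 6.0137

y* ≈ 6.014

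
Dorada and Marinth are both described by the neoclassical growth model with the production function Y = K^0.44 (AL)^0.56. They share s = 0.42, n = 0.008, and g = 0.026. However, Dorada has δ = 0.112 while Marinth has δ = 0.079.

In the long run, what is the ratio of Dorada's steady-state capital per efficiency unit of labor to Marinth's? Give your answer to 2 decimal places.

ratio ≈ 0.63

Steady-state k* = [s/(n + g + δ)]^(1/(1−α)), so the ratio is [ (s_D/(n + g + δ)_D) / (s_M/(n + g + δ)_M) ]^1.7857.
s_D/(n + g + δ)_D = 0.42/0.146 = 2.8767; s_M/(n + g + δ)_M = 0.42/0.113 = 3.7168.
Ratio = (2.8767/3.7168)^1.7857 = 0.7740^1.7857 ≈ 0.6329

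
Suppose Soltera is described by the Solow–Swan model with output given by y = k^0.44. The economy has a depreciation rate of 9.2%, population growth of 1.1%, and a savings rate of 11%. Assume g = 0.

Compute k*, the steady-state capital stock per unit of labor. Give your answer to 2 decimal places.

k* = 1.12

Steady state requires s·f(k) = (n + δ)·k, i.e. s·k^α = (n + δ)·k.
Dividing both sides by k: k^(1−α) = s / (n + δ).
k^0.56 = 0.11 / (0.011 + 0.092) = 0.11 / 0.103 = 1.0680
k* = 1.0680^(1/0.56) ≈ 1.1247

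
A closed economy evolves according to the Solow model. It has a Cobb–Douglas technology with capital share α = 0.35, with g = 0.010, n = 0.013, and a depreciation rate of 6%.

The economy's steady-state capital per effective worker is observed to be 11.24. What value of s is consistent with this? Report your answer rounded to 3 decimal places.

At the steady state, Δk = 0, so s·k^α = (n + g + δ)·k.
So s / (n + g + δ) = (k*)^(1−α) = 11.24^0.65 = 4.8195.
Therefore s = 4.8195 × (n + g + δ) = 4.8195 × 0.083 = 0.4000.

s ≈ 0.400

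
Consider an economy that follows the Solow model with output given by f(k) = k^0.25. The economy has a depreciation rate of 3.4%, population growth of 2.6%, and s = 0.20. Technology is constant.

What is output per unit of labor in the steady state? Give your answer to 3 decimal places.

y* = 1.494

Steady state requires s·f(k) = (n + δ)·k, i.e. s·k^α = (n + δ)·k.
Rearranging, k^(1−α) = s / (n + δ).
k^0.75 = 0.20 / (0.026 + 0.034) = 0.20 / 0.060 = 3.3333
k* = 3.3333^(1/0.75) ≈ 4.9793
y* = (k*)^α = 4.9793^0.25 ≈ 1.4938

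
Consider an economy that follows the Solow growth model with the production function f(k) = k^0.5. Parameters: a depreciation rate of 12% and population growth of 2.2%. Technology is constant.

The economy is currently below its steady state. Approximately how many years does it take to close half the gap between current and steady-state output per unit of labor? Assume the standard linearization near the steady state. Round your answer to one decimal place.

Near the steady state the convergence rate is λ = (1 − α)(n + δ).
λ = (1 − 0.5) × 0.142 = 0.5 × 0.142 = 0.0710
Half-life = ln 2 / λ = 0.6931 / 0.0710 ≈ 9.76 years

about 9.8 years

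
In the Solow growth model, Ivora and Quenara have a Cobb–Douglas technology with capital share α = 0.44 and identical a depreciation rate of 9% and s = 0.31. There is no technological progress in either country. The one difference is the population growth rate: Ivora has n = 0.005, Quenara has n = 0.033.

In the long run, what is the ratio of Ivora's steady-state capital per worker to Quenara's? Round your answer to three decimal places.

ratio ≈ 1.586

Steady-state k* = [s/(n + δ)]^(1/(1−α)), so the ratio is [ (s_I/(n + δ)_I) / (s_Q/(n + δ)_Q) ]^1.7857.
s_I/(n + δ)_I = 0.31/0.095 = 3.2632; s_Q/(n + δ)_Q = 0.31/0.123 = 2.5203.
Ratio = (3.2632/2.5203)^1.7857 = 1.2948^1.7857 ≈ 1.5862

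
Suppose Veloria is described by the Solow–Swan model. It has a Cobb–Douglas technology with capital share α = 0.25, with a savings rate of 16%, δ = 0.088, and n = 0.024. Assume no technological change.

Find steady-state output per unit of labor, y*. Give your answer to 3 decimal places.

In steady state, investment equals break-even investment: s·k^α = (n + δ)·k.
Dividing both sides by k: k^(1−α) = s / (n + δ).
k^0.75 = 0.16 / (0.024 + 0.088) = 0.16 / 0.112 = 1.4286
k* = 1.4286^(1/0.75) ≈ 1.6090
y* = (k*)^α = 1.6090^0.25 ≈ 1.1263

y* ≈ 1.126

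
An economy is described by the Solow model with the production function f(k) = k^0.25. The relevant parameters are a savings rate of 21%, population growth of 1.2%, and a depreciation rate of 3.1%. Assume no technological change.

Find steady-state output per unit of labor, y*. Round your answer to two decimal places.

y* ≈ 1.70

Steady state requires s·f(k) = (n + δ)·k, i.e. s·k^α = (n + δ)·k.
Dividing both sides by k: k^(1−α) = s / (n + δ).
k^0.75 = 0.21 / (0.012 + 0.031) = 0.21 / 0.043 = 4.8837
k* = 4.8837^(1/0.75) ≈ 8.2858
y* = (k*)^α = 8.2858^0.25 ≈ 1.6966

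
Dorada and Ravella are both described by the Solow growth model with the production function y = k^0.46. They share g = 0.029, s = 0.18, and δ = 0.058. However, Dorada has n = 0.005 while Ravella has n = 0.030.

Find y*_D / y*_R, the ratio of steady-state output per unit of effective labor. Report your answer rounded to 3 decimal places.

Steady-state y* = [s/(n + g + δ)]^(α/(1−α)), so the ratio is [ (s_D/(n + g + δ)_D) / (s_R/(n + g + δ)_R) ]^0.8519.
s_D/(n + g + δ)_D = 0.18/0.092 = 1.9565; s_R/(n + g + δ)_R = 0.18/0.117 = 1.5385.
Ratio = (1.9565/1.5385)^0.8519 = 1.2717^0.8519 ≈ 1.2272

y*_D / y*_R ≈ 1.227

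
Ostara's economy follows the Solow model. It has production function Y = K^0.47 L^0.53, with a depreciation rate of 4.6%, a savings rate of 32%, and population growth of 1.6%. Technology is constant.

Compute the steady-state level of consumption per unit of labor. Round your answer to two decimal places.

In steady state, investment equals break-even investment: s·k^α = (n + δ)·k.
Rearranging, k^(1−α) = s / (n + δ).
k^0.53 = 0.32 / (0.016 + 0.046) = 0.32 / 0.062 = 5.1613
k* = 5.1613^(1/0.53) ≈ 22.1222
y* = (k*)^α = 22.1222^0.47 ≈ 4.2862
c* = (1 − s)·y* = (1 − 0.32) × 4.2862 ≈ 2.9146

c* = 2.91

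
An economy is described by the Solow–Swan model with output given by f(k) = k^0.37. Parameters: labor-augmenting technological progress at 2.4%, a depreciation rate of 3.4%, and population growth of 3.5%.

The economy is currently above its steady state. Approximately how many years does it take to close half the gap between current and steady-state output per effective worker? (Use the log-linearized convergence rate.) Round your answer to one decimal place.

half-life ≈ 11.8 years

Near the steady state the convergence rate is λ = (1 − α)(n + g + δ).
λ = (1 − 0.37) × 0.093 = 0.63 × 0.093 = 0.05859
Half-life = ln 2 / λ = 0.6931 / 0.05859 ≈ 11.83 years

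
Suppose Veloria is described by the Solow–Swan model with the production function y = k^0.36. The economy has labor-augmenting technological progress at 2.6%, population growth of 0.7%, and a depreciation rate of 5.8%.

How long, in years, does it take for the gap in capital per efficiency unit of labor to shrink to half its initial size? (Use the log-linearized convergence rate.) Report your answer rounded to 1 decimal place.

Near the steady state the convergence rate is λ = (1 − α)(n + g + δ).
λ = (1 − 0.36) × 0.091 = 0.64 × 0.091 = 0.05824
Half-life = ln 2 / λ = 0.6931 / 0.05824 ≈ 11.90 years

about 11.9 years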